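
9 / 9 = 1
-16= -16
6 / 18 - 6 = -17 / 3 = -5.67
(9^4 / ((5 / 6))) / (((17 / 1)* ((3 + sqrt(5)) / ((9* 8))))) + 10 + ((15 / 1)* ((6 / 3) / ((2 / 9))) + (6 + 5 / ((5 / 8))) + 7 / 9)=19254106 / 765 -708588* sqrt(5) / 85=6528.17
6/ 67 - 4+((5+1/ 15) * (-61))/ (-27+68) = -471742/ 41205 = -11.45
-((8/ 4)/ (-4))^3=1/ 8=0.12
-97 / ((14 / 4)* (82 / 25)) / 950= -97 / 10906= -0.01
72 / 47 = 1.53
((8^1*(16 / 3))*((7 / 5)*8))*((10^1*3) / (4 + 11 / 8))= 114688 / 43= 2667.16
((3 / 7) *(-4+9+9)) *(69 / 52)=207 / 26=7.96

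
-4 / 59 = -0.07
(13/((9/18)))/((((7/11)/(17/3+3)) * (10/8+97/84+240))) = 14872/10181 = 1.46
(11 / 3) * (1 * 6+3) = 33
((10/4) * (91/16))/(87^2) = 455/242208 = 0.00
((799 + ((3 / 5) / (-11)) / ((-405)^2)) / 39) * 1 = 2402692874 / 117277875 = 20.49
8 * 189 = 1512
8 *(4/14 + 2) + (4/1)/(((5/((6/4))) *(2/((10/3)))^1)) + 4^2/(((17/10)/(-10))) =-8786/119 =-73.83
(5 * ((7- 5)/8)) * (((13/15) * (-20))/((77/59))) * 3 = -3835/77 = -49.81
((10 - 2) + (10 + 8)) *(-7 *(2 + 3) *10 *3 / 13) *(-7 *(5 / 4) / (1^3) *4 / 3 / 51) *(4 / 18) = 49000 / 459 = 106.75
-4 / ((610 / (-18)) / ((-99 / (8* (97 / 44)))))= -0.66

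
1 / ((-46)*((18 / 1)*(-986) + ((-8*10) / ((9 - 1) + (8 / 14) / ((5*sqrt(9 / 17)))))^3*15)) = 7091364218750*sqrt(17) / 1632713740062372142949 + 78011029104954991 / 117555389284490794292328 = 0.00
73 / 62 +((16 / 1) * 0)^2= 73 / 62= 1.18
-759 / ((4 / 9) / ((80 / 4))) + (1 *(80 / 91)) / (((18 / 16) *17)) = -475539425 / 13923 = -34154.95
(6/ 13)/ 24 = 1/ 52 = 0.02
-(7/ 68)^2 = -49/ 4624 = -0.01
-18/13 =-1.38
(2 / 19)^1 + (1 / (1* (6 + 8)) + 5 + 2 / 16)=5641 / 1064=5.30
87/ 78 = 29/ 26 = 1.12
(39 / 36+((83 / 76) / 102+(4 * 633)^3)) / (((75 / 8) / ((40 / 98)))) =167781319181356 / 237405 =706730351.85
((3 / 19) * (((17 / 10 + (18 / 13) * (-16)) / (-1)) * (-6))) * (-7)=167517 / 1235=135.64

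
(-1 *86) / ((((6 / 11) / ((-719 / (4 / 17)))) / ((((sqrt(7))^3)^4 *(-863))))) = -586999847337673 / 12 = -48916653944806.08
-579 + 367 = -212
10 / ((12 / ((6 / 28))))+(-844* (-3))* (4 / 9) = 94543 / 84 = 1125.51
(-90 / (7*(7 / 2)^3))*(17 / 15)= -816 / 2401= -0.34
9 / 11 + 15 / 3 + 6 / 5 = 386 / 55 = 7.02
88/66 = 4/3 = 1.33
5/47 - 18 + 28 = 475/47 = 10.11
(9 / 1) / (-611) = -9 / 611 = -0.01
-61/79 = -0.77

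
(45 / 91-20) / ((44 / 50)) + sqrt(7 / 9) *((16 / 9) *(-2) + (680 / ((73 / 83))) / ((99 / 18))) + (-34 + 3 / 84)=-224743 / 4004 + 990224 *sqrt(7) / 21681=64.71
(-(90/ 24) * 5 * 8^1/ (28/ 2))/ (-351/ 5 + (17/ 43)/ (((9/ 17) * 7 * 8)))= 1161000/ 7605427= 0.15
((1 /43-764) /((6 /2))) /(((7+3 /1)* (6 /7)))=-229957 /7740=-29.71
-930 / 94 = -465 / 47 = -9.89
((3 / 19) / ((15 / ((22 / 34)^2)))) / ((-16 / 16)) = -121 / 27455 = -0.00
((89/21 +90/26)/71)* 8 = 0.87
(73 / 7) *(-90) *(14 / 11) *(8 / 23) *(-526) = 55293120 / 253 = 218549.88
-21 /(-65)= 21 /65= 0.32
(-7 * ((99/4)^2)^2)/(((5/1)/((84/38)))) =-1161246.82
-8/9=-0.89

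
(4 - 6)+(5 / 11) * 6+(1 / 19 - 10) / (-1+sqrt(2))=-23.29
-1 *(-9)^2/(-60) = 27/20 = 1.35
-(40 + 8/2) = -44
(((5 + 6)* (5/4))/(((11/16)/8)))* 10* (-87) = -139200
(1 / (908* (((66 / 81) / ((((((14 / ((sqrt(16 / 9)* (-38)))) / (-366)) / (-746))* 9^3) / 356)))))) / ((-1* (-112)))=-19683 / 787029045501952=-0.00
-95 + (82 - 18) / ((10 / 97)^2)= 148169 / 25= 5926.76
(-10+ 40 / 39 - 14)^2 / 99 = 802816 / 150579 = 5.33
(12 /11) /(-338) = -6 /1859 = -0.00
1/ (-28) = -1/ 28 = -0.04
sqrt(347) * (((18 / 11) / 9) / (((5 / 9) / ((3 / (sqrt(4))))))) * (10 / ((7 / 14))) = 108 * sqrt(347) / 11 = 182.89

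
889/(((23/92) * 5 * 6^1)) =1778/15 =118.53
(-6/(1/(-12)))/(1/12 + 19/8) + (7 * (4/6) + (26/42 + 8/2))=15931/413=38.57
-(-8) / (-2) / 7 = -4 / 7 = -0.57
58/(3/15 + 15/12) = 40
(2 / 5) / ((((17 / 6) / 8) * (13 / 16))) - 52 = -55924 / 1105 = -50.61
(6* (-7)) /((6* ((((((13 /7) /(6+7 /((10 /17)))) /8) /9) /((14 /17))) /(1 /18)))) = -245588 /1105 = -222.25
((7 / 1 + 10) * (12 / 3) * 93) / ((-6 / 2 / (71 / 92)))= -37417 / 23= -1626.83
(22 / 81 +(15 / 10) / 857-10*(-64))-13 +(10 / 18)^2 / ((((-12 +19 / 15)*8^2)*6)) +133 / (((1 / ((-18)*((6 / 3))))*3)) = -1385807684405 / 1430545536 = -968.73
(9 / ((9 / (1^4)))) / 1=1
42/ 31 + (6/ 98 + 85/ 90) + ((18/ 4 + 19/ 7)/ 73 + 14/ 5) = 26243627/ 4989915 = 5.26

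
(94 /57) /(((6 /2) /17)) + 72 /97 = 10.09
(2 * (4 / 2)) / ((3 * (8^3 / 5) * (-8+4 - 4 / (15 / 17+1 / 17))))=-0.00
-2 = -2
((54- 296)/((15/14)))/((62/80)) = -27104/93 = -291.44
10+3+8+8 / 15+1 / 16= 5183 / 240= 21.60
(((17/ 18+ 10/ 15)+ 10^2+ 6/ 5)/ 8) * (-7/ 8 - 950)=-70387571/ 5760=-12220.06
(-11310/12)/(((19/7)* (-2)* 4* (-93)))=-13195/28272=-0.47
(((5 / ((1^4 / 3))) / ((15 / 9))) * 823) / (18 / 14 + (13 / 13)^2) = 51849 / 16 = 3240.56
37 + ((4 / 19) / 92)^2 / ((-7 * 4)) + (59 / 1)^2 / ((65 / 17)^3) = 145780345944071 / 1468456125500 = 99.27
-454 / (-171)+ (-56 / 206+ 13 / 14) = 816605 / 246582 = 3.31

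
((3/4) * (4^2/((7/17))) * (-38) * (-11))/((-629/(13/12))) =-5434/259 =-20.98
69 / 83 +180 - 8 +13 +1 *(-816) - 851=-122937 / 83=-1481.17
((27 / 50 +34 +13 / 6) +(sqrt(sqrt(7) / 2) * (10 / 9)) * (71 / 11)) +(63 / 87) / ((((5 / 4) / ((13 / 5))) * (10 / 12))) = 355 * sqrt(2) * 7^(1 / 4) / 99 +418841 / 10875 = 46.76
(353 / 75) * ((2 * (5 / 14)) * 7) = 353 / 15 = 23.53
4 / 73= 0.05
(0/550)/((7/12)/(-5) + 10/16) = 0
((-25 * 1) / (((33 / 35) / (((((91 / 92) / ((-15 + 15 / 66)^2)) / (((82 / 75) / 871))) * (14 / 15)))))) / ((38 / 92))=-216.34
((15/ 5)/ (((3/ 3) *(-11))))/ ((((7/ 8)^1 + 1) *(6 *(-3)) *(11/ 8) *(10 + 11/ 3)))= 32/ 74415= 0.00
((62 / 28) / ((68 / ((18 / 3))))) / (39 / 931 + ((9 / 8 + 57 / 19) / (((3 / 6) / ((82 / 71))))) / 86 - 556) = -1218147 / 3465606247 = -0.00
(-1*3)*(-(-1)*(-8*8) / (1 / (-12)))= -2304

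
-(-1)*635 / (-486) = -635 / 486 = -1.31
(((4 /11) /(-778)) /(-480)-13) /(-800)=13350479 /821568000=0.02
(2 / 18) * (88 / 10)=44 / 45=0.98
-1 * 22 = -22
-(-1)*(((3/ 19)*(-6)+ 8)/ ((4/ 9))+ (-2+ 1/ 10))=13.97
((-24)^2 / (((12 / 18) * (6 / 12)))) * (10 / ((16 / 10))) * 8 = 86400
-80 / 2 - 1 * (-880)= 840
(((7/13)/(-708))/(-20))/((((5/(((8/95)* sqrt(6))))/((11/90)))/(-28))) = -539* sqrt(6)/245919375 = -0.00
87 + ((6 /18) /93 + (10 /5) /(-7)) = 86.72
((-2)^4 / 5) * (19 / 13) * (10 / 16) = 38 / 13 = 2.92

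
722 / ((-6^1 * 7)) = -361 / 21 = -17.19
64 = 64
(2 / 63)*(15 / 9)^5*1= 6250 / 15309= 0.41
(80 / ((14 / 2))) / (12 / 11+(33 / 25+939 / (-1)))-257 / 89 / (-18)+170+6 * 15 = 41743676651 / 160461126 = 260.15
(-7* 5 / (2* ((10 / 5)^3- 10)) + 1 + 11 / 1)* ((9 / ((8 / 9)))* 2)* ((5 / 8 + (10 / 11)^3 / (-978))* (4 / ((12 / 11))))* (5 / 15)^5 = 269774485 / 68162688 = 3.96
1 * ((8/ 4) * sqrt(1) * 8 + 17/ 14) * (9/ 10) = 2169/ 140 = 15.49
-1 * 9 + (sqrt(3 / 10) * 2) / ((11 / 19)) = -9 + 19 * sqrt(30) / 55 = -7.11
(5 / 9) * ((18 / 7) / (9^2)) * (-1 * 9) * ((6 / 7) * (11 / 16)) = -0.09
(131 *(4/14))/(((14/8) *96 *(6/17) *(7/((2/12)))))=2227/148176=0.02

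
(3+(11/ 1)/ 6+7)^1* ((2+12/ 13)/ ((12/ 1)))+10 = 6029/ 468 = 12.88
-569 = -569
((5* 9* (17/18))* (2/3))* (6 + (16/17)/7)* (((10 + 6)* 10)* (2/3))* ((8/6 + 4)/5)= 3737600/189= 19775.66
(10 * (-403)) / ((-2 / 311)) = 626665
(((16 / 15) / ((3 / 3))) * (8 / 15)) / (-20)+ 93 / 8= 104369 / 9000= 11.60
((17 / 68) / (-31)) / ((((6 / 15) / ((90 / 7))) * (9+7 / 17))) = -765 / 27776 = -0.03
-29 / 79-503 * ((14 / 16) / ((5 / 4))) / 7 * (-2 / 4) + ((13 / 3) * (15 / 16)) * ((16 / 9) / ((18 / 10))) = 3685217 / 127980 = 28.80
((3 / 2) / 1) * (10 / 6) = 5 / 2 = 2.50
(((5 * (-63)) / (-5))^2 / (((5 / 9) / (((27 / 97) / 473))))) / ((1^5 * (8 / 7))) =6751269 / 1835240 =3.68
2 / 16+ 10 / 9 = 89 / 72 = 1.24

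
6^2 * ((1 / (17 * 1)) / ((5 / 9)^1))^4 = 0.00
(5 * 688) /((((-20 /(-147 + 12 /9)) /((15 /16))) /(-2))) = -93955 /2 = -46977.50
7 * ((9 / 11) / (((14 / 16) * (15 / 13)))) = 312 / 55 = 5.67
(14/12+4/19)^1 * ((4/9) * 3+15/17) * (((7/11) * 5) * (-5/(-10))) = 620935/127908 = 4.85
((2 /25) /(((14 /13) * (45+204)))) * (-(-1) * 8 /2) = 52 /43575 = 0.00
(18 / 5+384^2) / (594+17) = 737298 / 3055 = 241.34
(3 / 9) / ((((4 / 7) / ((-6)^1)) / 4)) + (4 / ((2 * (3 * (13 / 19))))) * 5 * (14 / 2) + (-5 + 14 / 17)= 10559 / 663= 15.93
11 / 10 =1.10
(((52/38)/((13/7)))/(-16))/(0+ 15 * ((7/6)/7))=-7/380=-0.02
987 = 987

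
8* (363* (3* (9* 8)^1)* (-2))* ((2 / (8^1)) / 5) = -62726.40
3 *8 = 24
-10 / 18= -5 / 9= -0.56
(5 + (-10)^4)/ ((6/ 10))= 16675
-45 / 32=-1.41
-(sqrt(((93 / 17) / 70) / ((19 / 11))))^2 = -1023 / 22610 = -0.05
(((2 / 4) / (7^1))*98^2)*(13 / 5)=8918 / 5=1783.60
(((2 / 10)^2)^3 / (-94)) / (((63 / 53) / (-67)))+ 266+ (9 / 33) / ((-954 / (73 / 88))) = 1262760440883629 / 4747223250000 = 266.00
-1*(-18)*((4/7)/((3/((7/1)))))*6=144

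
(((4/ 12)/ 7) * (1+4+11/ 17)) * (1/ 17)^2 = 32/ 34391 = 0.00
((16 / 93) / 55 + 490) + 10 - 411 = 455251 / 5115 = 89.00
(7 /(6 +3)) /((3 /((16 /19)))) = 112 /513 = 0.22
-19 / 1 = -19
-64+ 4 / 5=-316 / 5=-63.20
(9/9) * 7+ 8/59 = 421/59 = 7.14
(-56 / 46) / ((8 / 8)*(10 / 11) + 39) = -308 / 10097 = -0.03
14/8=7/4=1.75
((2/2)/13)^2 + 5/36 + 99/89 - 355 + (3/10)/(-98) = -23464251791/66330810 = -353.75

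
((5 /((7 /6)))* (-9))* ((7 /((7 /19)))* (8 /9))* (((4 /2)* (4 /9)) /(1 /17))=-9843.81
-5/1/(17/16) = -80/17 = -4.71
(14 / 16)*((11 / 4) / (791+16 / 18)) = 693 / 228064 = 0.00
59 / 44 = 1.34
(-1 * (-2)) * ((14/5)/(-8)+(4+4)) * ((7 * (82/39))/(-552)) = -4879/11960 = -0.41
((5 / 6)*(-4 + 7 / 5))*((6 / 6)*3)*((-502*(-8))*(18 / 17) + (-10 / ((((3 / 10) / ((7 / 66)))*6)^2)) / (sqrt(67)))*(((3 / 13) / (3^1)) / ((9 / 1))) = -4016 / 17 + 6125*sqrt(67) / 212760108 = -236.24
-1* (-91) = 91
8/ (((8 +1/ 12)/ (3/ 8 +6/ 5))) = 756/ 485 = 1.56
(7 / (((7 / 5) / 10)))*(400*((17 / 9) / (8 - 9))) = -340000 / 9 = -37777.78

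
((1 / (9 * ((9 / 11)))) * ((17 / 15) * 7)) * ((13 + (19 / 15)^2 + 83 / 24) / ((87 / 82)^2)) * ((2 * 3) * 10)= 143085096154 / 137945025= 1037.26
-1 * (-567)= 567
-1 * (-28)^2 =-784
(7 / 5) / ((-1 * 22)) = -7 / 110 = -0.06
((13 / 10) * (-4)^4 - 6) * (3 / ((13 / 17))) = 83334 / 65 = 1282.06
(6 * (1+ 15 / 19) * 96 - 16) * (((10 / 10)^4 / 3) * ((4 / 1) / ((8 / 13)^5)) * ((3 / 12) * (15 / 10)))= 447408065 / 77824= 5748.97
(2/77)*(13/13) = 2/77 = 0.03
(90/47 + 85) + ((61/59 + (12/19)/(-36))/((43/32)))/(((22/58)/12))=2762319757/24920951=110.84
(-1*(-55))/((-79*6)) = -55/474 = -0.12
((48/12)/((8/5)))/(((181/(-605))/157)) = -474925/362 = -1311.95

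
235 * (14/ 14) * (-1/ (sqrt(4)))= -235/ 2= -117.50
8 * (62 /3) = 496 /3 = 165.33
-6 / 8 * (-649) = 1947 / 4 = 486.75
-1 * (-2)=2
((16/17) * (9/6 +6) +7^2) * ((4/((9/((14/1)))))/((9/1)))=53368/1377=38.76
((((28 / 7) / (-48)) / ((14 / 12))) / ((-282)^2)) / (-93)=0.00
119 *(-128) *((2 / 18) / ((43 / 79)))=-1203328 / 387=-3109.37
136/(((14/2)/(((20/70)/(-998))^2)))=0.00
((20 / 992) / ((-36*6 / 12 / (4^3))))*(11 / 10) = -22 / 279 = -0.08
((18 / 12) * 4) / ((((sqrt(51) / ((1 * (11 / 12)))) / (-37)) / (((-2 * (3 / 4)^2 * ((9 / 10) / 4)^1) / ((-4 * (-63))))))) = 1221 * sqrt(51) / 304640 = 0.03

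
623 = 623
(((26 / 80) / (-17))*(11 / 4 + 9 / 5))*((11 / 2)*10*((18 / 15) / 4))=-39039 / 27200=-1.44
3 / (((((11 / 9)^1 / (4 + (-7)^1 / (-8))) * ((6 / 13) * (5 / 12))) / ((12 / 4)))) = 41067 / 220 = 186.67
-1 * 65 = -65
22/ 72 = 11/ 36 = 0.31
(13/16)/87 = 13/1392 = 0.01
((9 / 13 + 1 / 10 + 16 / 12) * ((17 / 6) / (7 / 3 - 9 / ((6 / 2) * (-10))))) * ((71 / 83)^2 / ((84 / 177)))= 4191525967 / 1188600504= 3.53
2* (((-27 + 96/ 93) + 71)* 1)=90.06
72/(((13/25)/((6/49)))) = 10800/637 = 16.95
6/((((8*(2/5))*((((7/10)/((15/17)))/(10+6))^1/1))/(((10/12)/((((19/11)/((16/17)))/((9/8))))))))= 742500/38437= 19.32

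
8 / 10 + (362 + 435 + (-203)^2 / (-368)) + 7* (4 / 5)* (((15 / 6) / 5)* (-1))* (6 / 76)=4793701 / 6992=685.60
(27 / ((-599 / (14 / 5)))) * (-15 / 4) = 567 / 1198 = 0.47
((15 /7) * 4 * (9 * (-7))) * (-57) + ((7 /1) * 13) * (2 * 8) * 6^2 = 83196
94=94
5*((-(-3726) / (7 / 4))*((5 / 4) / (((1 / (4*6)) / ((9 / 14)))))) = 10060200 / 49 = 205310.20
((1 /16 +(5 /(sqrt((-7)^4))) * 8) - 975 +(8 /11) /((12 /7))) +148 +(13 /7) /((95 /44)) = -824.84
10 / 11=0.91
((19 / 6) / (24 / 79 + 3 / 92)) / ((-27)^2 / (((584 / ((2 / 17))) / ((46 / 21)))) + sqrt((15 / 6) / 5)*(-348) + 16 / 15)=-18132488508437520*sqrt(2) / 670323467788101557- 434039955306076 / 2010970403364304671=-0.04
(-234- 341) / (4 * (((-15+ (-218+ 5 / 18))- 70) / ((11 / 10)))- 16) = 56925 / 110564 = 0.51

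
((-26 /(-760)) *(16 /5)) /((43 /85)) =884 /4085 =0.22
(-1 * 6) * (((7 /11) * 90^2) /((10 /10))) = -340200 /11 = -30927.27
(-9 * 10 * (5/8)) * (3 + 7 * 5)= -4275/2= -2137.50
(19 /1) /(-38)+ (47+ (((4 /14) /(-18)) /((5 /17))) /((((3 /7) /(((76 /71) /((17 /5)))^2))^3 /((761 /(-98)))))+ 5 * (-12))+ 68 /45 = -5296537720683155779501 /441978326130142891710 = -11.98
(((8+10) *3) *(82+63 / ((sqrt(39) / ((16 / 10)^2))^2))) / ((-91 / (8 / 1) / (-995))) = 64670803488 / 147875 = 437334.26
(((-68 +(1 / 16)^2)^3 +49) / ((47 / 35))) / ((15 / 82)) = -504504139572811 / 394264576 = -1279608.09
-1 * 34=-34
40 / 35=8 / 7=1.14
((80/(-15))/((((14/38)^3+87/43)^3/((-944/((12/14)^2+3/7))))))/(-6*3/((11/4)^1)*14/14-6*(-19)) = 687060425235707638192/152016607197644007699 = 4.52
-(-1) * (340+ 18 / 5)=1718 / 5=343.60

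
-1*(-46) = 46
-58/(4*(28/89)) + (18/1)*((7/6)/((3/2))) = -32.09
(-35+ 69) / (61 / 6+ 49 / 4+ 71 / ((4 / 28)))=408 / 6233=0.07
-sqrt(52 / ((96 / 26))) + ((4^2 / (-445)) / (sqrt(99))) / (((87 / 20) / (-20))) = -13 * sqrt(3) / 6 + 1280 * sqrt(11) / 255519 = -3.74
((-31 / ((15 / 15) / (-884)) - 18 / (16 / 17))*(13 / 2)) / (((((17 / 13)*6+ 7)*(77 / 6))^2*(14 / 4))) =88405083 / 63099806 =1.40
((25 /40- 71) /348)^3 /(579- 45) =-178453547 /11522559246336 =-0.00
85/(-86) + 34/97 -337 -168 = -4218031/8342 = -505.64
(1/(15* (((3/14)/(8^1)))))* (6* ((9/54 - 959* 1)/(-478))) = 322168/10755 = 29.96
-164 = -164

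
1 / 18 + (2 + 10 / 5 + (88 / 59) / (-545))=2345731 / 578790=4.05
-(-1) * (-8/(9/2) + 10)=74/9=8.22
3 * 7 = 21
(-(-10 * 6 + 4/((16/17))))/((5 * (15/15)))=223/20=11.15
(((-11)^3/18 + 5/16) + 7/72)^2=5407.36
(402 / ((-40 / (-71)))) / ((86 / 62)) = 442401 / 860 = 514.42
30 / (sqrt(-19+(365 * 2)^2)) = 10 * sqrt(59209) / 59209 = 0.04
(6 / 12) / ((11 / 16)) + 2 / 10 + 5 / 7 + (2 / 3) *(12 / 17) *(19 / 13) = 2.33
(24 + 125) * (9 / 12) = 447 / 4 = 111.75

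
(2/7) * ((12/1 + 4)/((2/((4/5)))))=64/35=1.83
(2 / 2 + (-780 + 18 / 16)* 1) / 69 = -6223 / 552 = -11.27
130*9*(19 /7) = 22230 /7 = 3175.71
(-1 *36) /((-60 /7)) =21 /5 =4.20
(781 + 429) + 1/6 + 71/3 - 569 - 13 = 3911/6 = 651.83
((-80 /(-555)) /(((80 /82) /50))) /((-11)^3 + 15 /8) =-6560 /1180263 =-0.01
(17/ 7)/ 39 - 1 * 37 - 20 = -15544/ 273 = -56.94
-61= -61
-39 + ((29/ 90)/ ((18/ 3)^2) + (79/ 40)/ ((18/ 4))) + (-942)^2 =2874934451/ 3240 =887325.45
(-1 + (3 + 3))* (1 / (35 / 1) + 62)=2171 / 7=310.14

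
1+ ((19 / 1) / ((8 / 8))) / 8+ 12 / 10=183 / 40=4.58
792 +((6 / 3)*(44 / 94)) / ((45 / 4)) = 792.08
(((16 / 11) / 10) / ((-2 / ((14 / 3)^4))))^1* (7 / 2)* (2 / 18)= -537824 / 40095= -13.41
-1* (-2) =2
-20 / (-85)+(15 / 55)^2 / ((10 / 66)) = 679 / 935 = 0.73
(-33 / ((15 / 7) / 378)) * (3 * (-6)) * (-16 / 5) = -8382528 / 25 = -335301.12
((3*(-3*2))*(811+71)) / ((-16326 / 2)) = 1764 / 907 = 1.94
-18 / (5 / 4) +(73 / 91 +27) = 6098 / 455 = 13.40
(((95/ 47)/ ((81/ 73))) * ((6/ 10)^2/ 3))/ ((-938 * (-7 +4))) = 1387/ 17854830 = 0.00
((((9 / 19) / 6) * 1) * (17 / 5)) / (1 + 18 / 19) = 51 / 370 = 0.14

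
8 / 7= 1.14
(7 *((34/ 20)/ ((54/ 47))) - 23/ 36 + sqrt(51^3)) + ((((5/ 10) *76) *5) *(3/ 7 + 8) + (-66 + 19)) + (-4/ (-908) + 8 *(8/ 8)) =51 *sqrt(51) + 337250078/ 214515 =1936.36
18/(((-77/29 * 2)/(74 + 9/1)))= -21663/77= -281.34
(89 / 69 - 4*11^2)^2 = 1109356249 / 4761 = 233009.08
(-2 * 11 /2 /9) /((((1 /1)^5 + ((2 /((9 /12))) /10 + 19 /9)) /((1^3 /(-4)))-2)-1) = 55 /743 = 0.07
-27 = -27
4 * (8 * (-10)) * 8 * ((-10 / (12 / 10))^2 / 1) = -1600000 / 9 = -177777.78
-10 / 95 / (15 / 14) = -28 / 285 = -0.10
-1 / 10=-0.10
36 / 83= 0.43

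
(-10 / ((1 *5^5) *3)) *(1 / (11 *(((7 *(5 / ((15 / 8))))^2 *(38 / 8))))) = -3 / 51205000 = -0.00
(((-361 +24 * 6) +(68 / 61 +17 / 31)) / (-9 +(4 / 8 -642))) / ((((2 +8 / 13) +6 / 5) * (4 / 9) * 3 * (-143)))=-3054015 / 6711401048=-0.00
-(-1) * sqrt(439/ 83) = sqrt(36437)/ 83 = 2.30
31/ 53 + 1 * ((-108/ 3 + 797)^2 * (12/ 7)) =368321173/ 371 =992779.44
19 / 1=19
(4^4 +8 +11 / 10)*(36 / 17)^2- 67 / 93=159663049 / 134385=1188.10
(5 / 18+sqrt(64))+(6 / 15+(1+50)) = 5371 / 90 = 59.68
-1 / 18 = -0.06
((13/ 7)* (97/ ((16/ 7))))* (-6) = -3783/ 8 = -472.88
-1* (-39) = 39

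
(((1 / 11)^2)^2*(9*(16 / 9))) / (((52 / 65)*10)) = 2 / 14641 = 0.00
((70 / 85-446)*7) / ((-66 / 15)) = 12040 / 17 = 708.24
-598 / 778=-299 / 389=-0.77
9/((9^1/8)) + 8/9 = 80/9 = 8.89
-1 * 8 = -8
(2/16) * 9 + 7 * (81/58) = 2529/232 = 10.90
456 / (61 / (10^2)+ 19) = 45600 / 1961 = 23.25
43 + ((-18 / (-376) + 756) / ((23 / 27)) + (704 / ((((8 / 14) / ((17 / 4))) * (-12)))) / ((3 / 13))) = -960.24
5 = 5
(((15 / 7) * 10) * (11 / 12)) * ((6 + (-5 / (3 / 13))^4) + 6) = 4909189175 / 1134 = 4329090.98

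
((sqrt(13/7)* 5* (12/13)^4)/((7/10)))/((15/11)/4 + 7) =45619200* sqrt(91)/452034947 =0.96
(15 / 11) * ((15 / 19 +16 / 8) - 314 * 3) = -267675 / 209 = -1280.74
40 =40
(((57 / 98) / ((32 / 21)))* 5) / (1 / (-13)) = -11115 / 448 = -24.81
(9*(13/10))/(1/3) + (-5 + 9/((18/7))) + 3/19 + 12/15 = 3283/95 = 34.56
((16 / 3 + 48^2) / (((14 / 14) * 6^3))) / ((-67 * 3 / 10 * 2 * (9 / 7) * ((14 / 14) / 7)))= -212170 / 146529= -1.45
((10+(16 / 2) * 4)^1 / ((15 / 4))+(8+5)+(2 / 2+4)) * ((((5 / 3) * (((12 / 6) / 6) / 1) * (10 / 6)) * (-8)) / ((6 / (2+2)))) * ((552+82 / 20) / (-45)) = 1781.96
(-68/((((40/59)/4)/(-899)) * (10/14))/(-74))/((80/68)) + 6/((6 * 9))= -965698987/166500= -5799.99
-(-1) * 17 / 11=17 / 11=1.55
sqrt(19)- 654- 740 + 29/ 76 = -105915/ 76 + sqrt(19) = -1389.26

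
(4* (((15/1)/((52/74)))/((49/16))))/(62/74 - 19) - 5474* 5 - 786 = -28157.54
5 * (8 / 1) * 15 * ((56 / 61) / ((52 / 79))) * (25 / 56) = 296250 / 793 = 373.58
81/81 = 1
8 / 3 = 2.67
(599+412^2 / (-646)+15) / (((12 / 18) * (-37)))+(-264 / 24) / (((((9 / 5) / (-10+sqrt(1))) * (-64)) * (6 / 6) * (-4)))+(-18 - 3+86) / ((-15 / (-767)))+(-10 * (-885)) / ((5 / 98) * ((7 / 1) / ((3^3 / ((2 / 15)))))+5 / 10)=109397760873779 / 5222491392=20947.43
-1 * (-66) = 66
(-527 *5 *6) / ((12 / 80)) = -105400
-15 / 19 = -0.79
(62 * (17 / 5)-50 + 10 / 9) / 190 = 3643 / 4275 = 0.85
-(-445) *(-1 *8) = -3560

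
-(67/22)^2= -4489/484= -9.27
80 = 80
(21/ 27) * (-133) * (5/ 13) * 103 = -479465/ 117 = -4097.99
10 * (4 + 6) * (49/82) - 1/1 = 2409/41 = 58.76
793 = 793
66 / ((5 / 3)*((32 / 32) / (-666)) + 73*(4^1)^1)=131868 / 583411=0.23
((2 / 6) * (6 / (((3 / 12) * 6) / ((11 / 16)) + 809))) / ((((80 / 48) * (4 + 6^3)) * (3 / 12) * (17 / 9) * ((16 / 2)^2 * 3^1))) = 9 / 121352800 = 0.00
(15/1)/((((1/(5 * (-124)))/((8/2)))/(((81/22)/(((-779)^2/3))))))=-4519800/6675251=-0.68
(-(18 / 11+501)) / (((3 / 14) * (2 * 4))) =-12901 / 44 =-293.20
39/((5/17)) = 663/5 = 132.60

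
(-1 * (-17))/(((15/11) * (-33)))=-17/45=-0.38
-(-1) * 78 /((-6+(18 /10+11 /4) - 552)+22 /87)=-135720 /962563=-0.14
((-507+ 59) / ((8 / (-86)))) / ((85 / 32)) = 154112 / 85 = 1813.08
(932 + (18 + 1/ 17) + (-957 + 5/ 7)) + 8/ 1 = 211/ 119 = 1.77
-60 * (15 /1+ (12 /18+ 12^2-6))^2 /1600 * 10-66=-214105 /24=-8921.04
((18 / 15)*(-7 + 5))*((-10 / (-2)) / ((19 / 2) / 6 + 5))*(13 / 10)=-936 / 395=-2.37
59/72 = 0.82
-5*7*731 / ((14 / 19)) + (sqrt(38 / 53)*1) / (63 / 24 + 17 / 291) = -69445 / 2 + 2328*sqrt(2014) / 331091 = -34722.18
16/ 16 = 1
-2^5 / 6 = -16 / 3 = -5.33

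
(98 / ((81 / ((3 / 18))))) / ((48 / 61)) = 2989 / 11664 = 0.26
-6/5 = -1.20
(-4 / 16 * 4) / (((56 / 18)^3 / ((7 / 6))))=-243 / 6272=-0.04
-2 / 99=-0.02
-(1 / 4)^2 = -1 / 16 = -0.06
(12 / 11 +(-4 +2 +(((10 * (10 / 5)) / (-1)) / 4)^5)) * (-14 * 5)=2406950 / 11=218813.64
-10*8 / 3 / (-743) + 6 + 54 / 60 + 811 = 18231791 / 22290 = 817.94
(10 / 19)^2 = 100 / 361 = 0.28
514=514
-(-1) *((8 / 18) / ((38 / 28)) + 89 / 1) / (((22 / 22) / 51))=259675 / 57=4555.70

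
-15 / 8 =-1.88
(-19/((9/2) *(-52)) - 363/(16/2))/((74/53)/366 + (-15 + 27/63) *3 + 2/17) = 16310501165/15697970808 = 1.04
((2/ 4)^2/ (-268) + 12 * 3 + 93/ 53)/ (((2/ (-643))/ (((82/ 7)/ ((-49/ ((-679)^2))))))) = 532070819654873/ 397712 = 1337829433.50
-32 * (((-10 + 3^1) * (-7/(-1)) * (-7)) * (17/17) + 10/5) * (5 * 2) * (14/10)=-154560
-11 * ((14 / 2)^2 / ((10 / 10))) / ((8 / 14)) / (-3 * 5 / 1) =3773 / 60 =62.88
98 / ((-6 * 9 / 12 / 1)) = -21.78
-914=-914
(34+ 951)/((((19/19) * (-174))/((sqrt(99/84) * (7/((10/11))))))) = -47.32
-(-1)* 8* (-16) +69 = -59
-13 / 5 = -2.60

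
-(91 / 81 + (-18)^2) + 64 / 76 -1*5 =-506764 / 1539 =-329.28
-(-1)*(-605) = -605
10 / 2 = 5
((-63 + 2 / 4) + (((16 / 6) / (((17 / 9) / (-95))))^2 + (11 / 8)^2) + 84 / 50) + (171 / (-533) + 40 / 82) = 4418712986981 / 246459200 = 17928.78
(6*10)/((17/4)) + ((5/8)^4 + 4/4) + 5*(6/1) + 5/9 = 45.83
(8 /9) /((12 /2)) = 4 /27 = 0.15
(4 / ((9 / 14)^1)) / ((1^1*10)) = 28 / 45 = 0.62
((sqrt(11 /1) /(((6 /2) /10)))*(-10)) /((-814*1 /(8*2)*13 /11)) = 800*sqrt(11) /1443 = 1.84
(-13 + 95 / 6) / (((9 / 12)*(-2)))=-1.89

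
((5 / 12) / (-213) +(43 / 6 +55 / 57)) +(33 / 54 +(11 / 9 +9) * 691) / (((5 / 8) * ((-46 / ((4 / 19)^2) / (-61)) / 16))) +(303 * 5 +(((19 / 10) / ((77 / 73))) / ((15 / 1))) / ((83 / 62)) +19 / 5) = 41218313602372817 / 3390819824700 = 12155.85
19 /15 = 1.27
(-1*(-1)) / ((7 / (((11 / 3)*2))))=22 / 21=1.05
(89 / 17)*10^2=8900 / 17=523.53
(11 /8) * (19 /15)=209 /120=1.74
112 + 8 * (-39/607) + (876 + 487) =895013/607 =1474.49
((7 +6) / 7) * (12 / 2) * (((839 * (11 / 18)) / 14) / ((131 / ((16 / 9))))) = 959816 / 173313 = 5.54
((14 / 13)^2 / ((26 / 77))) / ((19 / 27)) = 203742 / 41743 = 4.88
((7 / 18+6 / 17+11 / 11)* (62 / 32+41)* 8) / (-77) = -122057 / 15708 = -7.77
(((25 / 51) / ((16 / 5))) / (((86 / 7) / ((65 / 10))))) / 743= 11375 / 104281536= 0.00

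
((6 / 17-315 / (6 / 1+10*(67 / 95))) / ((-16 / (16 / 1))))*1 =100257 / 4216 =23.78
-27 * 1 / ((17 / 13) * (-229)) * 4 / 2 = 702 / 3893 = 0.18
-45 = -45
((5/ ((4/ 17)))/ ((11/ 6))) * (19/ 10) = 969/ 44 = 22.02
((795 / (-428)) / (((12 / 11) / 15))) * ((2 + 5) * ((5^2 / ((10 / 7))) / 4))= -10712625 / 13696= -782.17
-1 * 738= -738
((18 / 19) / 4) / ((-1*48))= -3 / 608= -0.00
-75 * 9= -675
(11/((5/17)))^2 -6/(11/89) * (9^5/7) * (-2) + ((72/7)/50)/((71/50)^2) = 7961256892433/9703925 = 820416.16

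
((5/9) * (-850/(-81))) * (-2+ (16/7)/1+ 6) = 187000/5103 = 36.65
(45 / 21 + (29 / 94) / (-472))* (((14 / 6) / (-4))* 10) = -3326585 / 266208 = -12.50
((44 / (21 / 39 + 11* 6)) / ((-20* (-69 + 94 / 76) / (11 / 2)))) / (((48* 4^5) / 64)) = 29887 / 8553120000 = 0.00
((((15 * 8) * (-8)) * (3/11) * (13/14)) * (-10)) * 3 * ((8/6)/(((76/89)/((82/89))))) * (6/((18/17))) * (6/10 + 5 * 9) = 208765440/77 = 2711239.48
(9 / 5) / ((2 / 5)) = 9 / 2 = 4.50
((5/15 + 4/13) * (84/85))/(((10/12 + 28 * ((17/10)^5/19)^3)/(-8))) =-5761560000000000000000/14231904757057055095313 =-0.40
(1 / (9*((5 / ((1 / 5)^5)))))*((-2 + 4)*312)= 0.00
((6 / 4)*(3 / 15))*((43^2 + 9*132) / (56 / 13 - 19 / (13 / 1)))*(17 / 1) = 5441.98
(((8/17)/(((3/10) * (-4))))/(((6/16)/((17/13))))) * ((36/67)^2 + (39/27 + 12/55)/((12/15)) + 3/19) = -3411141160/987925653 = -3.45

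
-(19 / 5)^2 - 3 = -436 / 25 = -17.44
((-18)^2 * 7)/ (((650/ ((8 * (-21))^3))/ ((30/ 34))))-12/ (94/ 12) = -758158586568/ 51935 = -14598220.59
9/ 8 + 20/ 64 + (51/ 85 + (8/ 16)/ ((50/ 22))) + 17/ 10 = 1583/ 400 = 3.96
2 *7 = 14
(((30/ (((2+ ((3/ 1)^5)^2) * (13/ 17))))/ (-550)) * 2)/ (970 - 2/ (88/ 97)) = -408/ 163446967645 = -0.00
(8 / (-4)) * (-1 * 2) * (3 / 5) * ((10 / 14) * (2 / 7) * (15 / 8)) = 45 / 49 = 0.92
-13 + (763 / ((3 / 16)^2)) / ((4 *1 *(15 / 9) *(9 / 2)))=710.44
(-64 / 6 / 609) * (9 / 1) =-32 / 203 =-0.16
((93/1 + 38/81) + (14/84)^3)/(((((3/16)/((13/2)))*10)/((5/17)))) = 46319/486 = 95.31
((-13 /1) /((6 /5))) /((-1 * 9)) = 65 /54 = 1.20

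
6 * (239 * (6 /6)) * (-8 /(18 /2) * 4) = -15296 /3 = -5098.67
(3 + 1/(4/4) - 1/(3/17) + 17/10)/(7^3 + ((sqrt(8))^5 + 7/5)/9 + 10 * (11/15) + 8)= 12099/129711112 - 60 * sqrt(2)/16213889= 0.00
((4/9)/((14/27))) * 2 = 12/7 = 1.71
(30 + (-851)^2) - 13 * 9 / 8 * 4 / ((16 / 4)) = 5793731 / 8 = 724216.38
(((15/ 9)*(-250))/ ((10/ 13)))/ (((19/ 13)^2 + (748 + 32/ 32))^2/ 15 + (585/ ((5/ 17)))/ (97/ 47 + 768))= -494051748125/ 34309639588041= -0.01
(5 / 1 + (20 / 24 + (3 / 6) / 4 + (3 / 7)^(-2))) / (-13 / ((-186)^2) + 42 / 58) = 22880449 / 1452278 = 15.75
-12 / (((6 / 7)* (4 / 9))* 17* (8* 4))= -63 / 1088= -0.06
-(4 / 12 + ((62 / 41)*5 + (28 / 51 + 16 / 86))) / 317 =-258631 / 9500807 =-0.03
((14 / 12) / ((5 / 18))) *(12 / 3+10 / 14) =99 / 5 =19.80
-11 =-11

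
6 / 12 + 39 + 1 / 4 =159 / 4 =39.75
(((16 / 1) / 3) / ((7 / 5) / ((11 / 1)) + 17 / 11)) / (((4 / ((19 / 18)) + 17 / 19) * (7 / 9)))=12540 / 14329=0.88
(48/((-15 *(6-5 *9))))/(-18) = -8/1755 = -0.00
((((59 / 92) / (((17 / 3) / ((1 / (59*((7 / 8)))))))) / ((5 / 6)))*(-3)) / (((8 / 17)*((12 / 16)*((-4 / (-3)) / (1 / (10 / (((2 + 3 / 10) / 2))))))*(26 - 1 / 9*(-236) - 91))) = 243 / 4886000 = 0.00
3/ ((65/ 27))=81/ 65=1.25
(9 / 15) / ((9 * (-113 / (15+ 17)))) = -32 / 1695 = -0.02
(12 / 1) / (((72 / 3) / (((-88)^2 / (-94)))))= -1936 / 47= -41.19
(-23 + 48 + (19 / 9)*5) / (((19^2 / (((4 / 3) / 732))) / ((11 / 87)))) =3520 / 155181987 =0.00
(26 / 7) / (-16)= -13 / 56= -0.23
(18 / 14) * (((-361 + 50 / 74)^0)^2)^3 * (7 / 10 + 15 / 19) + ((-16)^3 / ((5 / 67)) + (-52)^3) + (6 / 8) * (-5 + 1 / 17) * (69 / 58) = -12818535822 / 65569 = -195496.89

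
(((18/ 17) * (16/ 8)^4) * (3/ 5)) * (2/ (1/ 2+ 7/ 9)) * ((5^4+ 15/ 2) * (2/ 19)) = 342144/ 323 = 1059.27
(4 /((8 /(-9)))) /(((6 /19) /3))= -171 /4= -42.75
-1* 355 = -355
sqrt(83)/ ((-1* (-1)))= 9.11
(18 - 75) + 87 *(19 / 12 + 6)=2411 / 4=602.75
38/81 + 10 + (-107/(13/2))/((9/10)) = -8236/1053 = -7.82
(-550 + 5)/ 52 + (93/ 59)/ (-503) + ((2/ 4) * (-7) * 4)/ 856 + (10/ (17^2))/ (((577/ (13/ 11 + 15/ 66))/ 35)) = -1589721673539481/ 151440998156162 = -10.50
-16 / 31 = -0.52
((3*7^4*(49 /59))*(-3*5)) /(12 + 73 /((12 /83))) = -63530460 /365977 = -173.59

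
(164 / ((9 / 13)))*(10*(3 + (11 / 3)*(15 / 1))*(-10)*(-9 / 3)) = 12365600 / 3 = 4121866.67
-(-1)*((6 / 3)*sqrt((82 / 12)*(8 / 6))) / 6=sqrt(82) / 9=1.01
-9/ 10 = -0.90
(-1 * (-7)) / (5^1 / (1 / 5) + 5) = 7 / 30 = 0.23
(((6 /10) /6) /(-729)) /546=-0.00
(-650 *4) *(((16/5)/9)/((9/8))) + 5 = -66155/81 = -816.73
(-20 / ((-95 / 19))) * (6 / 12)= 2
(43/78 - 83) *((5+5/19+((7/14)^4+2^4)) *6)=-41692173/3952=-10549.64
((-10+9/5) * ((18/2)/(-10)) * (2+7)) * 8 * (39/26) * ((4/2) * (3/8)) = 29889/50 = 597.78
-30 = -30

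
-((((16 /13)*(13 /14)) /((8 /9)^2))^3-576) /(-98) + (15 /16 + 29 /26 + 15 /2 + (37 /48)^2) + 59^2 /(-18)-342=-1069406721679 /2013613056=-531.09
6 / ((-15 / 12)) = -24 / 5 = -4.80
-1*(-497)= 497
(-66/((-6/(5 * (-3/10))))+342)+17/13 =8497/26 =326.81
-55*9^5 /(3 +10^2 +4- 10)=-3247695 /97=-33481.39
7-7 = 0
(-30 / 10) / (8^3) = -3 / 512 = -0.01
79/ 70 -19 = -1251/ 70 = -17.87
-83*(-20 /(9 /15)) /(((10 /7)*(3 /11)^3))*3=7733110 /27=286411.48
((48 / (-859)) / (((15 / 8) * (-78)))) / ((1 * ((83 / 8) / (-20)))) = -2048 / 2780583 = -0.00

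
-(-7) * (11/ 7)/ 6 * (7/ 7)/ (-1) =-11/ 6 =-1.83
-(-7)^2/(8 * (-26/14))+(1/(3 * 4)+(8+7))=18.38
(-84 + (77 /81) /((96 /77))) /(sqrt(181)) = -647255 * sqrt(181) /1407456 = -6.19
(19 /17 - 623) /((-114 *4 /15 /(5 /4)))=66075 /2584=25.57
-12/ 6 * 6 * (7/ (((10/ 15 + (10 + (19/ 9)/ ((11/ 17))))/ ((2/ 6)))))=-396/ 197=-2.01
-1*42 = -42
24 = 24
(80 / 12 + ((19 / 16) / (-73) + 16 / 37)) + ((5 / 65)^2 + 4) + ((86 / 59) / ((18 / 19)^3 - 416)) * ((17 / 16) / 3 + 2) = 20393830927602095 / 1840518152461248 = 11.08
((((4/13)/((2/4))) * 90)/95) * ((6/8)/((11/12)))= 1296/2717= 0.48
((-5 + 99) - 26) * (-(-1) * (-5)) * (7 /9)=-2380 /9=-264.44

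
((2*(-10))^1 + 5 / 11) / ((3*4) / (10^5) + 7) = -5375000 / 1925033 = -2.79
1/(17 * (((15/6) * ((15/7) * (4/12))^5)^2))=0.27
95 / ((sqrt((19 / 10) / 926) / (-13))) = -27264.38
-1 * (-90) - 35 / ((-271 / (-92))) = 21170 / 271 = 78.12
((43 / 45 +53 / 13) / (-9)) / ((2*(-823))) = 1472 / 4333095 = 0.00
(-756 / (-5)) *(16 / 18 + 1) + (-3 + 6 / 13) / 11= 18549 / 65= 285.37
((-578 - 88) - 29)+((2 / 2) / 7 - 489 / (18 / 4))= -16874 / 21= -803.52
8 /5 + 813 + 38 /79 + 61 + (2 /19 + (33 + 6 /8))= 27316287 /30020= 909.94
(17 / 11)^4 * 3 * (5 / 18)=417605 / 87846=4.75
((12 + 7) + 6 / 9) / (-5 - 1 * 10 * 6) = -0.30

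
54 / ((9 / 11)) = 66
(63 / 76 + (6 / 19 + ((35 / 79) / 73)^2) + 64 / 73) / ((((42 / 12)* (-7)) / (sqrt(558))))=-15328705785* sqrt(62) / 61926934118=-1.95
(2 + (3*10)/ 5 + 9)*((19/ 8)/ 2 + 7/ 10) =32.09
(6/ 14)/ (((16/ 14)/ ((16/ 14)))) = 3/ 7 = 0.43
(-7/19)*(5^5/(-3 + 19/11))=34375/38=904.61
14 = 14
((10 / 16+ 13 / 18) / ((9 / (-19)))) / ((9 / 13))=-23959 / 5832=-4.11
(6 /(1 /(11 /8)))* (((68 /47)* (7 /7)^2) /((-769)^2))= 561 /27793967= 0.00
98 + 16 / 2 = 106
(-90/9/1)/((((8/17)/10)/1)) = -425/2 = -212.50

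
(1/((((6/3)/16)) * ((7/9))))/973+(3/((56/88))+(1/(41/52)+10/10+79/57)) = 133372937/15917307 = 8.38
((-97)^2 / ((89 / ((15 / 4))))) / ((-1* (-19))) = 141135 / 6764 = 20.87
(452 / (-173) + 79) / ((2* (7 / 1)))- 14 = -20693 / 2422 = -8.54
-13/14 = -0.93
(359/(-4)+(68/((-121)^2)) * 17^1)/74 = -5251495/4333736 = -1.21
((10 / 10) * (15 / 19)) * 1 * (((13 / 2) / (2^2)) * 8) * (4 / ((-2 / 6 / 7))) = -16380 / 19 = -862.11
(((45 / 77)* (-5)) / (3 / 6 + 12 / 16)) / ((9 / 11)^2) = -220 / 63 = -3.49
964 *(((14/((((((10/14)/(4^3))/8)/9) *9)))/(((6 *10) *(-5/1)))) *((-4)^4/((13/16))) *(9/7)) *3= -63682117632/1625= -39188995.47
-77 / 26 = -2.96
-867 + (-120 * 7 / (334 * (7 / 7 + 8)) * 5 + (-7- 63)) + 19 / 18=-2817649 / 3006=-937.34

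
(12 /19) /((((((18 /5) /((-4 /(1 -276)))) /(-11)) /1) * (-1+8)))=-8 /1995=-0.00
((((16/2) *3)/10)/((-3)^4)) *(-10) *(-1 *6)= 16/9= 1.78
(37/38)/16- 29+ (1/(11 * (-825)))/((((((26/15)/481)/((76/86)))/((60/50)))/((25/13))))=-1192672749/41124512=-29.00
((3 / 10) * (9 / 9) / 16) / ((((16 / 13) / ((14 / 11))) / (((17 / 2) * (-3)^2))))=41769 / 28160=1.48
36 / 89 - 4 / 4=-53 / 89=-0.60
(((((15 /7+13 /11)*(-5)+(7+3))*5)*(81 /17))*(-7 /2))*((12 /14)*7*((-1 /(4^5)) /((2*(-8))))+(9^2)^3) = 26447905400625 /90112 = 293500370.66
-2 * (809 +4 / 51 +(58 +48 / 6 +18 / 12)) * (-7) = 625877 / 51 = 12272.10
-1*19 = -19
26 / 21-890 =-18664 / 21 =-888.76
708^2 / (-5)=-501264 / 5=-100252.80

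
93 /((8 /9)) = 837 /8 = 104.62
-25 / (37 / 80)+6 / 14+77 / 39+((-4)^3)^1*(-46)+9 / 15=146108383 / 50505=2892.95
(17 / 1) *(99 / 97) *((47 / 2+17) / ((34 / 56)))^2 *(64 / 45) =905313024 / 8245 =109801.46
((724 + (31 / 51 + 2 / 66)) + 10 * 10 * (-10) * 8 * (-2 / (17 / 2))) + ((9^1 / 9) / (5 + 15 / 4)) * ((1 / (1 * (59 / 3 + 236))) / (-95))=3729833286818 / 1430704275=2606.99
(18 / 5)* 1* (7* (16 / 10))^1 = 1008 / 25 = 40.32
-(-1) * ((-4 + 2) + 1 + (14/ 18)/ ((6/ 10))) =0.30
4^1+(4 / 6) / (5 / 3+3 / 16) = 388 / 89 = 4.36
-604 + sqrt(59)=-596.32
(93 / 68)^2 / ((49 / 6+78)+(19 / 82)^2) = 43616907 / 2010557972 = 0.02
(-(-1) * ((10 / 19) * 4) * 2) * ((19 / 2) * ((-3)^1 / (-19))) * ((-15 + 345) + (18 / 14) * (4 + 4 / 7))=1974960 / 931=2121.33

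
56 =56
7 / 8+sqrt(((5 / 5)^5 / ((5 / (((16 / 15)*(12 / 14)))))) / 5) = 4*sqrt(70) / 175+7 / 8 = 1.07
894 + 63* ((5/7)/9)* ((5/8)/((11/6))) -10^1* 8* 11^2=-386509/44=-8784.30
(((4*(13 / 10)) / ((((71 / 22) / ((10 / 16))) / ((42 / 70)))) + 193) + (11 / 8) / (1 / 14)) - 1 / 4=150949 / 710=212.60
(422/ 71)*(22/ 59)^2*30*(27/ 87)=7.69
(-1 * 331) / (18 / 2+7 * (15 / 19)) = -22.79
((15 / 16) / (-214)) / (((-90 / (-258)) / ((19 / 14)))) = -817 / 47936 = -0.02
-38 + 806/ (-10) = -593/ 5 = -118.60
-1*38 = -38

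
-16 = -16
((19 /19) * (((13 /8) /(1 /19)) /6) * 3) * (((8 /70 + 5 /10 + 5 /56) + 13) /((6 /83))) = 2926.43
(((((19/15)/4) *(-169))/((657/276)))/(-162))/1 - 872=-871.86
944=944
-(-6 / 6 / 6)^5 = 1 / 7776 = 0.00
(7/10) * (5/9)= 7/18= 0.39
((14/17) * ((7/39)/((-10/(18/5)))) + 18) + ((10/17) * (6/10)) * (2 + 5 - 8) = 5718/325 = 17.59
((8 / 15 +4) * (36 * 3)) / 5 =2448 / 25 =97.92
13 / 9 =1.44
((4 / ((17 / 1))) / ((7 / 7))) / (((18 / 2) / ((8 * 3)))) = 32 / 51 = 0.63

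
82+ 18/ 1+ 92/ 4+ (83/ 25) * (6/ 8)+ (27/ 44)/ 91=3140556/ 25025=125.50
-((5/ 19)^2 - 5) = 1780/ 361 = 4.93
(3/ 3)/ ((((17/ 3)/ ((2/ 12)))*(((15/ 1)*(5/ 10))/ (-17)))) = -1/ 15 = -0.07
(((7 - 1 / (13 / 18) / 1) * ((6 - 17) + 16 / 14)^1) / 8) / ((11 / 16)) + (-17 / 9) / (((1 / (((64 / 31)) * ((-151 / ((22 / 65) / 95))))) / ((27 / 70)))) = 1977920586 / 31031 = 63740.15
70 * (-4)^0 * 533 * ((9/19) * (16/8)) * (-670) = -449958600/19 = -23682031.58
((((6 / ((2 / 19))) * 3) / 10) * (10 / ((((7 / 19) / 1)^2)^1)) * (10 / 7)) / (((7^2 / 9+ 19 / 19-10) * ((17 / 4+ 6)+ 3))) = -2777895 / 72716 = -38.20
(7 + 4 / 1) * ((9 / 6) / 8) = 33 / 16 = 2.06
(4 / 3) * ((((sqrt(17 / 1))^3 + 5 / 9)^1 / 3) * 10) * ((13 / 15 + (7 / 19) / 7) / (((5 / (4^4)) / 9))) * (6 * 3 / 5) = 1073152 / 285 + 54730752 * sqrt(17) / 475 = 478840.54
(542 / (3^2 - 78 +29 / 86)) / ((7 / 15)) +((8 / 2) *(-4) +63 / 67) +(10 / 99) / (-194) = -170075884690 / 5318996067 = -31.98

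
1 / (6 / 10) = 5 / 3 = 1.67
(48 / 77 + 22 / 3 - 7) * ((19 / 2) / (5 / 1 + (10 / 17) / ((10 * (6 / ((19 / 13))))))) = 1.81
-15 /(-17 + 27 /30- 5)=150 /211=0.71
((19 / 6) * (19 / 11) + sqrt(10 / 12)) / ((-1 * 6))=-361 / 396- sqrt(30) / 36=-1.06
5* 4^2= 80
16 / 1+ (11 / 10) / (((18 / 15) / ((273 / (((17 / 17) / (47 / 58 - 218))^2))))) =158843308705 / 13456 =11804645.42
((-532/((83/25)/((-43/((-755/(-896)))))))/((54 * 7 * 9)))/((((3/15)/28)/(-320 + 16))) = -311552819200/3045519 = -102298.76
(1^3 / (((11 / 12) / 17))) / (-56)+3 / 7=15 / 154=0.10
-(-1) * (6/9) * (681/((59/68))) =30872/59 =523.25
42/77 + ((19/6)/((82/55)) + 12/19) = 339437/102828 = 3.30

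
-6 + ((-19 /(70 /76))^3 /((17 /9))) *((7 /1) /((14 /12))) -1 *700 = -28589.82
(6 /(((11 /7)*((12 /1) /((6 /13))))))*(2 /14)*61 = 183 /143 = 1.28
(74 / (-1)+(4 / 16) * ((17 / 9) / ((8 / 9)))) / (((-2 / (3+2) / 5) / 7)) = 411425 / 64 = 6428.52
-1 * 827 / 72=-827 / 72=-11.49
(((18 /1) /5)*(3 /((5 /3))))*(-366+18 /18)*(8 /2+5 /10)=-53217 /5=-10643.40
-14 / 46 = -0.30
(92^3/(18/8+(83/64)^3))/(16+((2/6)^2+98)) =1837155483648/1192974497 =1539.98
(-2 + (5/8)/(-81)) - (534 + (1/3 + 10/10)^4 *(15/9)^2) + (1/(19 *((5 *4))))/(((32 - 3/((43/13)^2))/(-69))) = -17706053568713/32500540440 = -544.79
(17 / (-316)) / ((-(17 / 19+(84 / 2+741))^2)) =6137 / 70098670576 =0.00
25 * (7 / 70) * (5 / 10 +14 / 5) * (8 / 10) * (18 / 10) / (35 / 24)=7128 / 875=8.15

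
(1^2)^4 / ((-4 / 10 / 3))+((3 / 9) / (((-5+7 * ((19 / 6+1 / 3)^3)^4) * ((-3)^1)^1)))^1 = -13080013648337 / 1744001818686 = -7.50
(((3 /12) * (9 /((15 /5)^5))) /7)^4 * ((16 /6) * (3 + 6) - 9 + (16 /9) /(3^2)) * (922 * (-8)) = -567491 /1653682833936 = -0.00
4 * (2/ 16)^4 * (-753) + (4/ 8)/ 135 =-101143/ 138240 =-0.73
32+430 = 462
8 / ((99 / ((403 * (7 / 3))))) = 22568 / 297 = 75.99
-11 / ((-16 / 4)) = 11 / 4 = 2.75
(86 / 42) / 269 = 43 / 5649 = 0.01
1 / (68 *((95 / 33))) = 33 / 6460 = 0.01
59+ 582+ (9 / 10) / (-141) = 301267 / 470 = 640.99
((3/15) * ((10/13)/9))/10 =1/585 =0.00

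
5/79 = 0.06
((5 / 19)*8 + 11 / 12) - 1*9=-1363 / 228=-5.98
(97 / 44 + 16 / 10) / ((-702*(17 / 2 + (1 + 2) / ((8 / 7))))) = -31 / 63635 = -0.00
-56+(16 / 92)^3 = -681288 / 12167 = -55.99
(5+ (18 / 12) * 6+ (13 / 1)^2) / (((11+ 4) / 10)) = 122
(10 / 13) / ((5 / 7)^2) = 98 / 65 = 1.51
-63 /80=-0.79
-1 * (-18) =18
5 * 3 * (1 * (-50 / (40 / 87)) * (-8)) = 13050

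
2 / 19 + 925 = 925.11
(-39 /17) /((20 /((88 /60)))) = -143 /850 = -0.17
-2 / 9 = -0.22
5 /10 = 1 /2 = 0.50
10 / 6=5 / 3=1.67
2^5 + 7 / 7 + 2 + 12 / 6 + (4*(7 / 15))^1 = 583 / 15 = 38.87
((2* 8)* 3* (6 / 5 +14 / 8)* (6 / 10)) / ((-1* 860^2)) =-531 / 4622500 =-0.00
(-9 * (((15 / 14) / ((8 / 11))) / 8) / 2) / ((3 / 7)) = -495 / 256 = -1.93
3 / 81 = 1 / 27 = 0.04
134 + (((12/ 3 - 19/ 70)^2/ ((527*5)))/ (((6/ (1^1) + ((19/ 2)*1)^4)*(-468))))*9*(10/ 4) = 293331738367979/ 2189042824150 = 134.00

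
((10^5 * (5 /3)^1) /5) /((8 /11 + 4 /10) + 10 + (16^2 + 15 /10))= 11000000 /88647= 124.09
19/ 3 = 6.33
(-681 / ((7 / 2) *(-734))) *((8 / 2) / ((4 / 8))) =5448 / 2569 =2.12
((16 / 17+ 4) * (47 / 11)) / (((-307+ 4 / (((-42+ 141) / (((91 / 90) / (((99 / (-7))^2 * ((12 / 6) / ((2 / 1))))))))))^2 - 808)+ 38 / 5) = 0.00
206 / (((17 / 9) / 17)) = 1854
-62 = -62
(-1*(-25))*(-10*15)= -3750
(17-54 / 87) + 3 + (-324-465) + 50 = -20869 / 29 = -719.62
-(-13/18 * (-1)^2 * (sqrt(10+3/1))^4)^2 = -4826809/324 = -14897.56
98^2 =9604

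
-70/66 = -35/33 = -1.06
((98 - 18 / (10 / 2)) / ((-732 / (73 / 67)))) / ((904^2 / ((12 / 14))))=-4307 / 29224665680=-0.00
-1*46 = -46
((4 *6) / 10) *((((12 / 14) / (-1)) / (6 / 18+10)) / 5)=-0.04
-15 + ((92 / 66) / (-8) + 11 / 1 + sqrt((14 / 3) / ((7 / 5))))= -551 / 132 + sqrt(30) / 3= -2.35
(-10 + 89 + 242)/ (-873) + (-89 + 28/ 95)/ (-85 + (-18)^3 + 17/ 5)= -19219829/ 54493824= -0.35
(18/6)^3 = 27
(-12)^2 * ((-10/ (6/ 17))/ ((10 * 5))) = -408/ 5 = -81.60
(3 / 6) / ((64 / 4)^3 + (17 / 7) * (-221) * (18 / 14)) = 49 / 333782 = 0.00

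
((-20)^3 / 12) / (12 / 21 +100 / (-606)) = -1640.37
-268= -268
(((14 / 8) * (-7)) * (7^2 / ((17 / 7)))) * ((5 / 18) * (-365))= 30672775 / 1224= 25059.46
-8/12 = -2/3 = -0.67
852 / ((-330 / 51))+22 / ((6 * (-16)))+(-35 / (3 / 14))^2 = 210243337 / 7920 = 26545.88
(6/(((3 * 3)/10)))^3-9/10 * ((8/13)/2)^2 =6758056/22815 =296.21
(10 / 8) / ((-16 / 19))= -95 / 64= -1.48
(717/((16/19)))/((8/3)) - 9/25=1020573/3200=318.93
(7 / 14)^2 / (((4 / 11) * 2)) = 11 / 32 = 0.34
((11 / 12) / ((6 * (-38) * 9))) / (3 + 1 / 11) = -0.00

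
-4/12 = -1/3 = -0.33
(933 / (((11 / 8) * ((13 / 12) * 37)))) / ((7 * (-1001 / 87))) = -7792416 / 37074037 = -0.21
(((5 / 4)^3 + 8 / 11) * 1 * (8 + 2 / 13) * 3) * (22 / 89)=300033 / 18512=16.21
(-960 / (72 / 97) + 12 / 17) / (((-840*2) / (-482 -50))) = -313139 / 765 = -409.33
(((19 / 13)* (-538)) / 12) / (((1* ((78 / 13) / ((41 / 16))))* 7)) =-209551 / 52416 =-4.00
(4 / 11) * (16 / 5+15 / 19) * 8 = 11.61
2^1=2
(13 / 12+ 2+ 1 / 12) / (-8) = -19 / 48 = -0.40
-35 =-35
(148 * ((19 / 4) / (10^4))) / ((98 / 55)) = 7733 / 196000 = 0.04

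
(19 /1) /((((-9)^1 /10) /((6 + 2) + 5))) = -2470 /9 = -274.44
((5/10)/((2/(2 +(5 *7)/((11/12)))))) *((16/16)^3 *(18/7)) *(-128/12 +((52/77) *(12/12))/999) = -181321660/658119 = -275.52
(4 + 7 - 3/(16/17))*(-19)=-2375/16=-148.44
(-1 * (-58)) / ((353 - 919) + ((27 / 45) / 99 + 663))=4785 / 8003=0.60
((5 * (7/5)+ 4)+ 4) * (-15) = -225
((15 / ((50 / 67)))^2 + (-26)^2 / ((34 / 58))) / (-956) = -2647217 / 1625200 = -1.63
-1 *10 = -10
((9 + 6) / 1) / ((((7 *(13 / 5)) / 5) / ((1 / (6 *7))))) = 125 / 1274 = 0.10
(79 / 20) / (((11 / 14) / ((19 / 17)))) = 10507 / 1870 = 5.62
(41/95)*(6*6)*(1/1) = 1476/95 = 15.54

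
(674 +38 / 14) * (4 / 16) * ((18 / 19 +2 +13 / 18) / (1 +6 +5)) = 51.73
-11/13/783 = -11/10179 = -0.00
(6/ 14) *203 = 87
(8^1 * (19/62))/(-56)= -19/434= -0.04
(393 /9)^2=17161 /9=1906.78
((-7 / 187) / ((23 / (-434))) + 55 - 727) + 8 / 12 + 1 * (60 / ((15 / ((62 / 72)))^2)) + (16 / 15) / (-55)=-70071470639 / 104514300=-670.45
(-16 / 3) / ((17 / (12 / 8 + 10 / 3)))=-232 / 153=-1.52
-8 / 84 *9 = -6 / 7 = -0.86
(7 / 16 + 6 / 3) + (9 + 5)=263 / 16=16.44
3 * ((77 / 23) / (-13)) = -231 / 299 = -0.77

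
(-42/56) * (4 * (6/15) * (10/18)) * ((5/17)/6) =-5/153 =-0.03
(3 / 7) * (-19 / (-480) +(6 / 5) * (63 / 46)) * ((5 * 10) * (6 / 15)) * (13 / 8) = 241553 / 10304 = 23.44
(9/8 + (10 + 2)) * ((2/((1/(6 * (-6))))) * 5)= -4725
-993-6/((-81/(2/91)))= -2439797/2457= -993.00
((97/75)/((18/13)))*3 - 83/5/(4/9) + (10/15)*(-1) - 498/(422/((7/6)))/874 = -730611794/20746575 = -35.22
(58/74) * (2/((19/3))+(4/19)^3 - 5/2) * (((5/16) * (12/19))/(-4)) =12978225/154300064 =0.08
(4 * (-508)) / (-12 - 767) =2032 / 779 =2.61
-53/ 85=-0.62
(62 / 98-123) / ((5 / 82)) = -491672 / 245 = -2006.82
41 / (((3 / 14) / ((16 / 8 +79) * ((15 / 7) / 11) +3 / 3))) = 105944 / 33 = 3210.42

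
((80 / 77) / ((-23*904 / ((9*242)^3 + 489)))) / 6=-2459939105 / 28589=-86044.95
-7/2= -3.50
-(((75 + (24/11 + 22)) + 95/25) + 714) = -44934/55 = -816.98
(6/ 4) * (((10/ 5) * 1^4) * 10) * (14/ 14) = 30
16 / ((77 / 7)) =16 / 11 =1.45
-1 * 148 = -148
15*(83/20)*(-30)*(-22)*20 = 821700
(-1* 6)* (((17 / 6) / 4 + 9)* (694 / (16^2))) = -80851 / 512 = -157.91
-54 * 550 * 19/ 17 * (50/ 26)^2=-352687500/ 2873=-122759.31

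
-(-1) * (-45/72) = -5/8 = -0.62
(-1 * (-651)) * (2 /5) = 1302 /5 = 260.40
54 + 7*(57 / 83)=58.81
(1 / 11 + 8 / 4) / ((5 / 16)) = 368 / 55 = 6.69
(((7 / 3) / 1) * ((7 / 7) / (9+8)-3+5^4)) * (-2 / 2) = -24675 / 17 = -1451.47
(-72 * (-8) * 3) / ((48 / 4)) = 144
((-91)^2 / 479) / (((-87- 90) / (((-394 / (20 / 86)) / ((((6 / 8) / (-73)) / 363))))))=-2478481537532 / 423915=-5846647.41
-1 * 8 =-8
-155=-155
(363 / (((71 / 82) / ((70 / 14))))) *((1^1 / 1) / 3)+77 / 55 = 248547 / 355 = 700.13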